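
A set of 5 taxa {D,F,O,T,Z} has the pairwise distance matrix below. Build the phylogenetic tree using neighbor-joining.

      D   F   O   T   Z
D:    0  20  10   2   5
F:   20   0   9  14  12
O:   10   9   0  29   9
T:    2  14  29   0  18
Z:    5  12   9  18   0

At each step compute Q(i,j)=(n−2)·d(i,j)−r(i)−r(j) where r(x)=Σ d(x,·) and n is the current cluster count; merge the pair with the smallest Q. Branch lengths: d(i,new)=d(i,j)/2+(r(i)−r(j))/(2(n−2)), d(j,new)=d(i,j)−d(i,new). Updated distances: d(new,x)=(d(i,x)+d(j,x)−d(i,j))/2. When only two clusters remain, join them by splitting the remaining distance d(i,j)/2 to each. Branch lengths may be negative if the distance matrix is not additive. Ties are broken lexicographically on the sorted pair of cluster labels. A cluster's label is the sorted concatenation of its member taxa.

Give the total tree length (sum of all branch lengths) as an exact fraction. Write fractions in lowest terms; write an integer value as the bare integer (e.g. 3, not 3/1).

step 1: merge (D,T) at d=2, Q=-94; branch lengths D→-10/3, T→16/3; new cluster DT
  updated: d(DT,F)=16, d(DT,O)=37/2, d(DT,Z)=21/2
step 2: merge (DT,Z) at d=21/2, Q=-111/2; branch lengths DT→69/8, Z→15/8; new cluster DTZ
  updated: d(DTZ,F)=35/4, d(DTZ,O)=17/2
step 3: merge (DTZ,F) at d=35/4, Q=-105/4; branch lengths DTZ→33/8, F→37/8; new cluster DFTZ
  updated: d(DFTZ,O)=35/8
step 4: merge (DFTZ,O) at d=35/8; branch lengths DFTZ→35/16, O→35/16; new cluster DFOTZ
final tree: ((((D:-10/3,T:16/3):69/8,Z:15/8):33/8,F:37/8):35/16,O:35/16)
total length: 205/8

205/8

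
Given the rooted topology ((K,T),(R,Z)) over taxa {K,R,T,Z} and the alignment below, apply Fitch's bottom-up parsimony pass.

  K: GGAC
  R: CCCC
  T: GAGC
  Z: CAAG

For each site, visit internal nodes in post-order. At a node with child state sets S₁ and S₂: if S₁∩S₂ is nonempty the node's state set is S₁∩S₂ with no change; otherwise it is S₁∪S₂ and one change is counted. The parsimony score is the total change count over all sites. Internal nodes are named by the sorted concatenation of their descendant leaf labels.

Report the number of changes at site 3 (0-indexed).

1

KT@0: {G} ∩ {G} = {G} (intersection, +0)
RZ@0: {C} ∩ {C} = {C} (intersection, +0)
KRTZ@0: {G} ∪ {C} = {C,G} (union, +1)
KT@1: {G} ∪ {A} = {A,G} (union, +1)
RZ@1: {C} ∪ {A} = {A,C} (union, +1)
KRTZ@1: {A,G} ∩ {A,C} = {A} (intersection, +0)
KT@2: {A} ∪ {G} = {A,G} (union, +1)
RZ@2: {C} ∪ {A} = {A,C} (union, +1)
KRTZ@2: {A,G} ∩ {A,C} = {A} (intersection, +0)
KT@3: {C} ∩ {C} = {C} (intersection, +0)
RZ@3: {C} ∪ {G} = {C,G} (union, +1)
KRTZ@3: {C} ∩ {C,G} = {C} (intersection, +0)
per-site changes: [1, 2, 2, 1]; total = 6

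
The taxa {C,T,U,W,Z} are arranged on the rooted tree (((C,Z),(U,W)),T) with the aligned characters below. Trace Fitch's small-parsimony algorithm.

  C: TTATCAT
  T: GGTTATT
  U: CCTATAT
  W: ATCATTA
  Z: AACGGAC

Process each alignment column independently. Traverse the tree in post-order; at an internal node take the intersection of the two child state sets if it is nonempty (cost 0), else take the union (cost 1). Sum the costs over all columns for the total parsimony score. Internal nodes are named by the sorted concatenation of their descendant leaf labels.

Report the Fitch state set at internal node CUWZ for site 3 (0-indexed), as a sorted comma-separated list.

A,G,T

site 0, node CZ: C={T} ∪ Z={A} → {A,T} (+1)
site 0, node UW: U={C} ∪ W={A} → {A,C} (+1)
site 0, node CUWZ: CZ={A,T} ∩ UW={A,C} → {A} (+0)
site 0, node CTUWZ: CUWZ={A} ∪ T={G} → {A,G} (+1)
site 1, node CZ: C={T} ∪ Z={A} → {A,T} (+1)
site 1, node UW: U={C} ∪ W={T} → {C,T} (+1)
site 1, node CUWZ: CZ={A,T} ∩ UW={C,T} → {T} (+0)
site 1, node CTUWZ: CUWZ={T} ∪ T={G} → {G,T} (+1)
site 2, node CZ: C={A} ∪ Z={C} → {A,C} (+1)
site 2, node UW: U={T} ∪ W={C} → {C,T} (+1)
site 2, node CUWZ: CZ={A,C} ∩ UW={C,T} → {C} (+0)
site 2, node CTUWZ: CUWZ={C} ∪ T={T} → {C,T} (+1)
site 3, node CZ: C={T} ∪ Z={G} → {G,T} (+1)
site 3, node UW: U={A} ∩ W={A} → {A} (+0)
site 3, node CUWZ: CZ={G,T} ∪ UW={A} → {A,G,T} (+1)
site 3, node CTUWZ: CUWZ={A,G,T} ∩ T={T} → {T} (+0)
site 4, node CZ: C={C} ∪ Z={G} → {C,G} (+1)
site 4, node UW: U={T} ∩ W={T} → {T} (+0)
site 4, node CUWZ: CZ={C,G} ∪ UW={T} → {C,G,T} (+1)
site 4, node CTUWZ: CUWZ={C,G,T} ∪ T={A} → {A,C,G,T} (+1)
site 5, node CZ: C={A} ∩ Z={A} → {A} (+0)
site 5, node UW: U={A} ∪ W={T} → {A,T} (+1)
site 5, node CUWZ: CZ={A} ∩ UW={A,T} → {A} (+0)
site 5, node CTUWZ: CUWZ={A} ∪ T={T} → {A,T} (+1)
site 6, node CZ: C={T} ∪ Z={C} → {C,T} (+1)
site 6, node UW: U={T} ∪ W={A} → {A,T} (+1)
site 6, node CUWZ: CZ={C,T} ∩ UW={A,T} → {T} (+0)
site 6, node CTUWZ: CUWZ={T} ∩ T={T} → {T} (+0)
per-site changes: [3, 3, 3, 2, 3, 2, 2]; total = 18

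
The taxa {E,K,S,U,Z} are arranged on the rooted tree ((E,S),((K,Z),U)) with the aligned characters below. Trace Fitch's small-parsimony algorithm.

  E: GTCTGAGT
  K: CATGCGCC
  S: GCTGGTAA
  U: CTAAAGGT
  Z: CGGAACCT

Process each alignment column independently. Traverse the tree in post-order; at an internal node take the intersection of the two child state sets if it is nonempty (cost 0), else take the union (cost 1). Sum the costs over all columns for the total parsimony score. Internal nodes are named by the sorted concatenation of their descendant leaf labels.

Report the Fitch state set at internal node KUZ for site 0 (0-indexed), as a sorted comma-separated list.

[col 0] ES: children E:{G}, S:{G} ∩→ {G}; cost 0
[col 0] KZ: children K:{C}, Z:{C} ∩→ {C}; cost 0
[col 0] KUZ: children KZ:{C}, U:{C} ∩→ {C}; cost 0
[col 0] EKSUZ: children ES:{G}, KUZ:{C} ∪→ {C,G}; cost 1
[col 1] ES: children E:{T}, S:{C} ∪→ {C,T}; cost 1
[col 1] KZ: children K:{A}, Z:{G} ∪→ {A,G}; cost 1
[col 1] KUZ: children KZ:{A,G}, U:{T} ∪→ {A,G,T}; cost 1
[col 1] EKSUZ: children ES:{C,T}, KUZ:{A,G,T} ∩→ {T}; cost 0
[col 2] ES: children E:{C}, S:{T} ∪→ {C,T}; cost 1
[col 2] KZ: children K:{T}, Z:{G} ∪→ {G,T}; cost 1
[col 2] KUZ: children KZ:{G,T}, U:{A} ∪→ {A,G,T}; cost 1
[col 2] EKSUZ: children ES:{C,T}, KUZ:{A,G,T} ∩→ {T}; cost 0
[col 3] ES: children E:{T}, S:{G} ∪→ {G,T}; cost 1
[col 3] KZ: children K:{G}, Z:{A} ∪→ {A,G}; cost 1
[col 3] KUZ: children KZ:{A,G}, U:{A} ∩→ {A}; cost 0
[col 3] EKSUZ: children ES:{G,T}, KUZ:{A} ∪→ {A,G,T}; cost 1
[col 4] ES: children E:{G}, S:{G} ∩→ {G}; cost 0
[col 4] KZ: children K:{C}, Z:{A} ∪→ {A,C}; cost 1
[col 4] KUZ: children KZ:{A,C}, U:{A} ∩→ {A}; cost 0
[col 4] EKSUZ: children ES:{G}, KUZ:{A} ∪→ {A,G}; cost 1
[col 5] ES: children E:{A}, S:{T} ∪→ {A,T}; cost 1
[col 5] KZ: children K:{G}, Z:{C} ∪→ {C,G}; cost 1
[col 5] KUZ: children KZ:{C,G}, U:{G} ∩→ {G}; cost 0
[col 5] EKSUZ: children ES:{A,T}, KUZ:{G} ∪→ {A,G,T}; cost 1
[col 6] ES: children E:{G}, S:{A} ∪→ {A,G}; cost 1
[col 6] KZ: children K:{C}, Z:{C} ∩→ {C}; cost 0
[col 6] KUZ: children KZ:{C}, U:{G} ∪→ {C,G}; cost 1
[col 6] EKSUZ: children ES:{A,G}, KUZ:{C,G} ∩→ {G}; cost 0
[col 7] ES: children E:{T}, S:{A} ∪→ {A,T}; cost 1
[col 7] KZ: children K:{C}, Z:{T} ∪→ {C,T}; cost 1
[col 7] KUZ: children KZ:{C,T}, U:{T} ∩→ {T}; cost 0
[col 7] EKSUZ: children ES:{A,T}, KUZ:{T} ∩→ {T}; cost 0
per-site changes: [1, 3, 3, 3, 2, 3, 2, 2]; total = 19

C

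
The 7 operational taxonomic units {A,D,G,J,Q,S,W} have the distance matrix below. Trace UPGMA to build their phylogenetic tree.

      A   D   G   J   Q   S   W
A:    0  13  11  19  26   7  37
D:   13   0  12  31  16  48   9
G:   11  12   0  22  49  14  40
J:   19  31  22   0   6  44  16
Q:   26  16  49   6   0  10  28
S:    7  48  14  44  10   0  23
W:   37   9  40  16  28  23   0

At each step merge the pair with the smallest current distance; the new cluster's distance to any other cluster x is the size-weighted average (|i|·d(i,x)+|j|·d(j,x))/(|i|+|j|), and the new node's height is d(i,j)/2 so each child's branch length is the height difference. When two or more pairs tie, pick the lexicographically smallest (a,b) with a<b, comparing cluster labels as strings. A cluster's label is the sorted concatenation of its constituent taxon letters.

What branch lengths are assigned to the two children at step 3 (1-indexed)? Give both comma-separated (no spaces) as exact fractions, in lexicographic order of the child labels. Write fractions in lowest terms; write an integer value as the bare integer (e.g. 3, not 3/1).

9/2,9/2

iteration 1: select J,Q (d=6); attach at lengths (3, 3); label the merged cluster JQ
  updated: d(A,JQ)=45/2, d(D,JQ)=47/2, d(G,JQ)=71/2, d(JQ,S)=27, d(JQ,W)=22
iteration 2: select A,S (d=7); attach at lengths (7/2, 7/2); label the merged cluster AS
  updated: d(AS,D)=61/2, d(AS,G)=25/2, d(AS,JQ)=99/4, d(AS,W)=30
iteration 3: select D,W (d=9); attach at lengths (9/2, 9/2); label the merged cluster DW
  updated: d(AS,DW)=121/4, d(DW,G)=26, d(DW,JQ)=91/4
iteration 4: select AS,G (d=25/2); attach at lengths (11/4, 25/4); label the merged cluster AGS
  updated: d(AGS,DW)=173/6, d(AGS,JQ)=85/3
iteration 5: select DW,JQ (d=91/4); attach at lengths (55/8, 67/8); label the merged cluster DJQW
  updated: d(AGS,DJQW)=343/12
iteration 6: select AGS,DJQW (d=343/12); attach at lengths (193/24, 35/12); label the merged cluster ADGJQSW
final tree: (((A:7/2,S:7/2):11/4,G:25/4):193/24,((D:9/2,W:9/2):55/8,(J:3,Q:3):67/8):35/12)
total length: 1373/24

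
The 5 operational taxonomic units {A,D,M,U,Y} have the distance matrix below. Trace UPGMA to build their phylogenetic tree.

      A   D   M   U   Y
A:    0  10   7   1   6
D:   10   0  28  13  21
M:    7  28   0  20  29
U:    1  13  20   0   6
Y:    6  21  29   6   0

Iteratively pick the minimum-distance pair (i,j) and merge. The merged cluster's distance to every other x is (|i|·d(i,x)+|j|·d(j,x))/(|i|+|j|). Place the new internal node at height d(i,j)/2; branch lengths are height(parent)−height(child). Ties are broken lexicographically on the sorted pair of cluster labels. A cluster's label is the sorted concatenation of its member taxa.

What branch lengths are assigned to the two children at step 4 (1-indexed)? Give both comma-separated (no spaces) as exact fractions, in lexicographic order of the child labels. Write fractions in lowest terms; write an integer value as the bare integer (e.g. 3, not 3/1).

19/6,21/2

step 1: merge (A,U) at d=1; branch lengths A→1/2, U→1/2; new cluster AU
  updated: d(AU,D)=23/2, d(AU,M)=27/2, d(AU,Y)=6
step 2: merge (AU,Y) at d=6; branch lengths AU→5/2, Y→3; new cluster AUY
  updated: d(AUY,D)=44/3, d(AUY,M)=56/3
step 3: merge (AUY,D) at d=44/3; branch lengths AUY→13/3, D→22/3; new cluster ADUY
  updated: d(ADUY,M)=21
step 4: merge (ADUY,M) at d=21; branch lengths ADUY→19/6, M→21/2; new cluster ADMUY
final tree: ((((A:1/2,U:1/2):5/2,Y:3):13/3,D:22/3):19/6,M:21/2)
total length: 191/6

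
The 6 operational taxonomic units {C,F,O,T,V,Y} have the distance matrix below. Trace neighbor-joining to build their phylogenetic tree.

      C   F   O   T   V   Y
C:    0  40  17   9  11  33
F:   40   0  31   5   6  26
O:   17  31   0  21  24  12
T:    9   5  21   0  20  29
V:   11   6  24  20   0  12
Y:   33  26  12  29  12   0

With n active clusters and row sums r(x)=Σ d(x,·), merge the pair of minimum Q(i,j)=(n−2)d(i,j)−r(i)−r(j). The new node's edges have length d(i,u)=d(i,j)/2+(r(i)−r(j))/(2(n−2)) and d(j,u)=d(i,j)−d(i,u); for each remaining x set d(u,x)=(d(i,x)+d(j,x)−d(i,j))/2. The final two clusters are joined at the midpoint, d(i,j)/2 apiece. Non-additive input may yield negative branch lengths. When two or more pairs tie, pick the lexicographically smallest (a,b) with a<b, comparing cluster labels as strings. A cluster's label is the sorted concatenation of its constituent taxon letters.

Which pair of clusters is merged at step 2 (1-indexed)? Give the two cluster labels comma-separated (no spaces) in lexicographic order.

1. join F+T (d=5, Q=-172) ⇒ FT; edges |F|=11/2, |T|=-1/2
  updated: d(C,FT)=22, d(FT,O)=47/2, d(FT,V)=21/2, d(FT,Y)=25
2. join O+Y (d=12, Q=-245/2) ⇒ OY; edges |O|=61/12, |Y|=83/12
  updated: d(C,OY)=19, d(FT,OY)=73/4, d(OY,V)=12
3. join C+V (d=11, Q=-127/2) ⇒ CV; edges |C|=81/8, |V|=7/8
  updated: d(CV,FT)=43/4, d(CV,OY)=10
4. join CV+FT (d=43/4, Q=-39) ⇒ CFTV; edges |CV|=5/4, |FT|=19/2
  updated: d(CFTV,OY)=35/4
5. join CFTV+OY (d=35/4) ⇒ CFOTVY; edges |CFTV|=35/8, |OY|=35/8
final tree: (((C:81/8,V:7/8):5/4,(F:11/2,T:-1/2):19/2):35/8,(O:61/12,Y:83/12):35/8)
total length: 95/2

O,Y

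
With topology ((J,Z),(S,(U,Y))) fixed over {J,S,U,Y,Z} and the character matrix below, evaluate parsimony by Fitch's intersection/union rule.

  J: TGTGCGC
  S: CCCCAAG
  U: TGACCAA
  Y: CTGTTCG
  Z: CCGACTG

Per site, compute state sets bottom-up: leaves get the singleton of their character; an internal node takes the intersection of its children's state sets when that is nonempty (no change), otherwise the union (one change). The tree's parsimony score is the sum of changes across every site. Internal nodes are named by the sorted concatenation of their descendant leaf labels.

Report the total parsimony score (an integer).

18

site 0, node JZ: J={T} ∪ Z={C} → {C,T} (+1)
site 0, node UY: U={T} ∪ Y={C} → {C,T} (+1)
site 0, node SUY: S={C} ∩ UY={C,T} → {C} (+0)
site 0, node JSUYZ: JZ={C,T} ∩ SUY={C} → {C} (+0)
site 1, node JZ: J={G} ∪ Z={C} → {C,G} (+1)
site 1, node UY: U={G} ∪ Y={T} → {G,T} (+1)
site 1, node SUY: S={C} ∪ UY={G,T} → {C,G,T} (+1)
site 1, node JSUYZ: JZ={C,G} ∩ SUY={C,G,T} → {C,G} (+0)
site 2, node JZ: J={T} ∪ Z={G} → {G,T} (+1)
site 2, node UY: U={A} ∪ Y={G} → {A,G} (+1)
site 2, node SUY: S={C} ∪ UY={A,G} → {A,C,G} (+1)
site 2, node JSUYZ: JZ={G,T} ∩ SUY={A,C,G} → {G} (+0)
site 3, node JZ: J={G} ∪ Z={A} → {A,G} (+1)
site 3, node UY: U={C} ∪ Y={T} → {C,T} (+1)
site 3, node SUY: S={C} ∩ UY={C,T} → {C} (+0)
site 3, node JSUYZ: JZ={A,G} ∪ SUY={C} → {A,C,G} (+1)
site 4, node JZ: J={C} ∩ Z={C} → {C} (+0)
site 4, node UY: U={C} ∪ Y={T} → {C,T} (+1)
site 4, node SUY: S={A} ∪ UY={C,T} → {A,C,T} (+1)
site 4, node JSUYZ: JZ={C} ∩ SUY={A,C,T} → {C} (+0)
site 5, node JZ: J={G} ∪ Z={T} → {G,T} (+1)
site 5, node UY: U={A} ∪ Y={C} → {A,C} (+1)
site 5, node SUY: S={A} ∩ UY={A,C} → {A} (+0)
site 5, node JSUYZ: JZ={G,T} ∪ SUY={A} → {A,G,T} (+1)
site 6, node JZ: J={C} ∪ Z={G} → {C,G} (+1)
site 6, node UY: U={A} ∪ Y={G} → {A,G} (+1)
site 6, node SUY: S={G} ∩ UY={A,G} → {G} (+0)
site 6, node JSUYZ: JZ={C,G} ∩ SUY={G} → {G} (+0)
per-site changes: [2, 3, 3, 3, 2, 3, 2]; total = 18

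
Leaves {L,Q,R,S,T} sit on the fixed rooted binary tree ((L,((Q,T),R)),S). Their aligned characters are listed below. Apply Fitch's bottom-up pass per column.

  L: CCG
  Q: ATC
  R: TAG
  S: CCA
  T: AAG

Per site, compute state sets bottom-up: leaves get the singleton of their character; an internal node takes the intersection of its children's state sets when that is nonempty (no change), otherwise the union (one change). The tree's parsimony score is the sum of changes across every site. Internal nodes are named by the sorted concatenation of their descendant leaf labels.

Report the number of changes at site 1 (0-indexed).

[col 0] QT: children Q:{A}, T:{A} ∩→ {A}; cost 0
[col 0] QRT: children QT:{A}, R:{T} ∪→ {A,T}; cost 1
[col 0] LQRT: children L:{C}, QRT:{A,T} ∪→ {A,C,T}; cost 1
[col 0] LQRST: children LQRT:{A,C,T}, S:{C} ∩→ {C}; cost 0
[col 1] QT: children Q:{T}, T:{A} ∪→ {A,T}; cost 1
[col 1] QRT: children QT:{A,T}, R:{A} ∩→ {A}; cost 0
[col 1] LQRT: children L:{C}, QRT:{A} ∪→ {A,C}; cost 1
[col 1] LQRST: children LQRT:{A,C}, S:{C} ∩→ {C}; cost 0
[col 2] QT: children Q:{C}, T:{G} ∪→ {C,G}; cost 1
[col 2] QRT: children QT:{C,G}, R:{G} ∩→ {G}; cost 0
[col 2] LQRT: children L:{G}, QRT:{G} ∩→ {G}; cost 0
[col 2] LQRST: children LQRT:{G}, S:{A} ∪→ {A,G}; cost 1
per-site changes: [2, 2, 2]; total = 6

2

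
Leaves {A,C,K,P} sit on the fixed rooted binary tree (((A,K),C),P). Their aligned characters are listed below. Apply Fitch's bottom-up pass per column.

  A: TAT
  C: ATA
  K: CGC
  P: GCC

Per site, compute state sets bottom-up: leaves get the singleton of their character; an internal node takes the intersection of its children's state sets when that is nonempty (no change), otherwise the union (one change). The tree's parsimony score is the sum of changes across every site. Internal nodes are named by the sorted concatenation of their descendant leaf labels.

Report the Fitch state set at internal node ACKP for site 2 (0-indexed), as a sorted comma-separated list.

[col 0] AK: children A:{T}, K:{C} ∪→ {C,T}; cost 1
[col 0] ACK: children AK:{C,T}, C:{A} ∪→ {A,C,T}; cost 1
[col 0] ACKP: children ACK:{A,C,T}, P:{G} ∪→ {A,C,G,T}; cost 1
[col 1] AK: children A:{A}, K:{G} ∪→ {A,G}; cost 1
[col 1] ACK: children AK:{A,G}, C:{T} ∪→ {A,G,T}; cost 1
[col 1] ACKP: children ACK:{A,G,T}, P:{C} ∪→ {A,C,G,T}; cost 1
[col 2] AK: children A:{T}, K:{C} ∪→ {C,T}; cost 1
[col 2] ACK: children AK:{C,T}, C:{A} ∪→ {A,C,T}; cost 1
[col 2] ACKP: children ACK:{A,C,T}, P:{C} ∩→ {C}; cost 0
per-site changes: [3, 3, 2]; total = 8

C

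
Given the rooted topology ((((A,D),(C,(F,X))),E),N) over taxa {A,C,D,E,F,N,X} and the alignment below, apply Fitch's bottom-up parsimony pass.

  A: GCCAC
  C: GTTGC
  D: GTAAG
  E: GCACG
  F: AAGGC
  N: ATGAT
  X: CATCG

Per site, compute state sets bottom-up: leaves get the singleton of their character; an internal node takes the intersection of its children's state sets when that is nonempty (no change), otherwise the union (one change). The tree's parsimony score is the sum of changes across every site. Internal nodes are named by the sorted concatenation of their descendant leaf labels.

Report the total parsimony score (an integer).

17

AD@0: {G} ∩ {G} = {G} (intersection, +0)
FX@0: {A} ∪ {C} = {A,C} (union, +1)
CFX@0: {G} ∪ {A,C} = {A,C,G} (union, +1)
ACDFX@0: {G} ∩ {A,C,G} = {G} (intersection, +0)
ACDEFX@0: {G} ∩ {G} = {G} (intersection, +0)
ACDEFNX@0: {G} ∪ {A} = {A,G} (union, +1)
AD@1: {C} ∪ {T} = {C,T} (union, +1)
FX@1: {A} ∩ {A} = {A} (intersection, +0)
CFX@1: {T} ∪ {A} = {A,T} (union, +1)
ACDFX@1: {C,T} ∩ {A,T} = {T} (intersection, +0)
ACDEFX@1: {T} ∪ {C} = {C,T} (union, +1)
ACDEFNX@1: {C,T} ∩ {T} = {T} (intersection, +0)
AD@2: {C} ∪ {A} = {A,C} (union, +1)
FX@2: {G} ∪ {T} = {G,T} (union, +1)
CFX@2: {T} ∩ {G,T} = {T} (intersection, +0)
ACDFX@2: {A,C} ∪ {T} = {A,C,T} (union, +1)
ACDEFX@2: {A,C,T} ∩ {A} = {A} (intersection, +0)
ACDEFNX@2: {A} ∪ {G} = {A,G} (union, +1)
AD@3: {A} ∩ {A} = {A} (intersection, +0)
FX@3: {G} ∪ {C} = {C,G} (union, +1)
CFX@3: {G} ∩ {C,G} = {G} (intersection, +0)
ACDFX@3: {A} ∪ {G} = {A,G} (union, +1)
ACDEFX@3: {A,G} ∪ {C} = {A,C,G} (union, +1)
ACDEFNX@3: {A,C,G} ∩ {A} = {A} (intersection, +0)
AD@4: {C} ∪ {G} = {C,G} (union, +1)
FX@4: {C} ∪ {G} = {C,G} (union, +1)
CFX@4: {C} ∩ {C,G} = {C} (intersection, +0)
ACDFX@4: {C,G} ∩ {C} = {C} (intersection, +0)
ACDEFX@4: {C} ∪ {G} = {C,G} (union, +1)
ACDEFNX@4: {C,G} ∪ {T} = {C,G,T} (union, +1)
per-site changes: [3, 3, 4, 3, 4]; total = 17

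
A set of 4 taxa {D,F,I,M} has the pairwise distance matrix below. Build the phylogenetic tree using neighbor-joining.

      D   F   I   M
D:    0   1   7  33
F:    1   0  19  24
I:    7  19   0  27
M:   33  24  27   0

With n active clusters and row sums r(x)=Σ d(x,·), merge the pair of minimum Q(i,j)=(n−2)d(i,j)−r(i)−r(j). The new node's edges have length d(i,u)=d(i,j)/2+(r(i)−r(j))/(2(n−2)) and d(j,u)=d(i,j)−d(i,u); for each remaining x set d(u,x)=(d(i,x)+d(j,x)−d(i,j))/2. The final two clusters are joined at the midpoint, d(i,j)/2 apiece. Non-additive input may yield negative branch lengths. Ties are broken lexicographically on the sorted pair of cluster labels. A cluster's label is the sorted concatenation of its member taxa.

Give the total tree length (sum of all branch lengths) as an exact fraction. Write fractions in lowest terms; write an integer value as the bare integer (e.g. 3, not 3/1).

139/4

step 1: merge (D,F) at d=1, Q=-83; branch lengths D→-1/4, F→5/4; new cluster DF
  updated: d(DF,I)=25/2, d(DF,M)=28
step 2: merge (DF,I) at d=25/2, Q=-135/2; branch lengths DF→27/4, I→23/4; new cluster DFI
  updated: d(DFI,M)=85/4
step 3: merge (DFI,M) at d=85/4; branch lengths DFI→85/8, M→85/8; new cluster DFIM
final tree: (((D:-1/4,F:5/4):27/4,I:23/4):85/8,M:85/8)
total length: 139/4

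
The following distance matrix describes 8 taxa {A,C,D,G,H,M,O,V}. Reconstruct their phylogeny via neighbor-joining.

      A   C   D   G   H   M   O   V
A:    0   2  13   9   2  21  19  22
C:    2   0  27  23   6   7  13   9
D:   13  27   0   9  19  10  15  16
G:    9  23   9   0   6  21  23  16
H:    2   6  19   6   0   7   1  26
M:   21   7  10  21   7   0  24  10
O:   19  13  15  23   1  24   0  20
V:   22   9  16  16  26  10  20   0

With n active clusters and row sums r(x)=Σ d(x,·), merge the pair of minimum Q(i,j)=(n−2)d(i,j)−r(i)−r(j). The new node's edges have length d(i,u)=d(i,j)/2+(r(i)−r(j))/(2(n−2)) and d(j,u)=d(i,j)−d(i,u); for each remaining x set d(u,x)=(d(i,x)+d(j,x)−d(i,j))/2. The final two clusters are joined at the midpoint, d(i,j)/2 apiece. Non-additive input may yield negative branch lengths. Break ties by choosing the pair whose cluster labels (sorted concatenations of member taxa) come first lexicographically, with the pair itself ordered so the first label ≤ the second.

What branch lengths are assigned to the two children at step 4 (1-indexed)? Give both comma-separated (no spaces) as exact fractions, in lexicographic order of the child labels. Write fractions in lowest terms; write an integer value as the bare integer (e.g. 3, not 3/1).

step 1: merge (H,O) at d=1, Q=-176; branch lengths H→-7/2, O→9/2; new cluster HO
  updated: d(A,HO)=10, d(C,HO)=9, d(D,HO)=33/2, d(G,HO)=14, d(HO,M)=15, d(HO,V)=45/2
step 2: merge (A,C) at d=2, Q=-144; branch lengths A→1, C→1; new cluster AC
  updated: d(AC,D)=19, d(AC,G)=15, d(AC,HO)=17/2, d(AC,M)=13, d(AC,V)=29/2
step 3: merge (AC,HO) at d=17/2, Q=-225/2; branch lengths AC→55/16, HO→81/16; new cluster ACHO
  updated: d(ACHO,D)=27/2, d(ACHO,G)=41/4, d(ACHO,M)=39/4, d(ACHO,V)=57/4
step 4: merge (D,G) at d=9, Q=-311/4; branch lengths D→77/24, G→139/24; new cluster DG
  updated: d(ACHO,DG)=59/8, d(DG,M)=11, d(DG,V)=23/2
step 5: merge (ACHO,DG) at d=59/8, Q=-93/2; branch lengths ACHO→65/16, DG→53/16; new cluster ACDGHO
  updated: d(ACDGHO,M)=107/16, d(ACDGHO,V)=147/16
step 6: merge (ACDGHO,M) at d=107/16, Q=-207/8; branch lengths ACDGHO→47/16, M→15/4; new cluster ACDGHMO
  updated: d(ACDGHMO,V)=25/4
step 7: merge (ACDGHMO,V) at d=25/4; branch lengths ACDGHMO→25/8, V→25/8; new cluster ACDGHMOV
final tree: (((((A:1,C:1):55/16,(H:-7/2,O:9/2):81/16):65/16,(D:77/24,G:139/24):53/16):47/16,M:15/4):25/8,V:25/8)
total length: 653/16

77/24,139/24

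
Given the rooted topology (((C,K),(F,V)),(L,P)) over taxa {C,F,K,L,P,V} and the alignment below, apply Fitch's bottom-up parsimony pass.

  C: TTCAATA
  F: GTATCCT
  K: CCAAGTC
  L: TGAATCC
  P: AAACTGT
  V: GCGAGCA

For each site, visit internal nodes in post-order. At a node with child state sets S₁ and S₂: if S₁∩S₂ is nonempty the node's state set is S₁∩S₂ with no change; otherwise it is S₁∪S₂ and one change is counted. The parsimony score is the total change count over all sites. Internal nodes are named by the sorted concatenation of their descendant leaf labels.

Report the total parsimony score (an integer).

20

CK@0: {T} ∪ {C} = {C,T} (union, +1)
FV@0: {G} ∩ {G} = {G} (intersection, +0)
CFKV@0: {C,T} ∪ {G} = {C,G,T} (union, +1)
LP@0: {T} ∪ {A} = {A,T} (union, +1)
CFKLPV@0: {C,G,T} ∩ {A,T} = {T} (intersection, +0)
CK@1: {T} ∪ {C} = {C,T} (union, +1)
FV@1: {T} ∪ {C} = {C,T} (union, +1)
CFKV@1: {C,T} ∩ {C,T} = {C,T} (intersection, +0)
LP@1: {G} ∪ {A} = {A,G} (union, +1)
CFKLPV@1: {C,T} ∪ {A,G} = {A,C,G,T} (union, +1)
CK@2: {C} ∪ {A} = {A,C} (union, +1)
FV@2: {A} ∪ {G} = {A,G} (union, +1)
CFKV@2: {A,C} ∩ {A,G} = {A} (intersection, +0)
LP@2: {A} ∩ {A} = {A} (intersection, +0)
CFKLPV@2: {A} ∩ {A} = {A} (intersection, +0)
CK@3: {A} ∩ {A} = {A} (intersection, +0)
FV@3: {T} ∪ {A} = {A,T} (union, +1)
CFKV@3: {A} ∩ {A,T} = {A} (intersection, +0)
LP@3: {A} ∪ {C} = {A,C} (union, +1)
CFKLPV@3: {A} ∩ {A,C} = {A} (intersection, +0)
CK@4: {A} ∪ {G} = {A,G} (union, +1)
FV@4: {C} ∪ {G} = {C,G} (union, +1)
CFKV@4: {A,G} ∩ {C,G} = {G} (intersection, +0)
LP@4: {T} ∩ {T} = {T} (intersection, +0)
CFKLPV@4: {G} ∪ {T} = {G,T} (union, +1)
CK@5: {T} ∩ {T} = {T} (intersection, +0)
FV@5: {C} ∩ {C} = {C} (intersection, +0)
CFKV@5: {T} ∪ {C} = {C,T} (union, +1)
LP@5: {C} ∪ {G} = {C,G} (union, +1)
CFKLPV@5: {C,T} ∩ {C,G} = {C} (intersection, +0)
CK@6: {A} ∪ {C} = {A,C} (union, +1)
FV@6: {T} ∪ {A} = {A,T} (union, +1)
CFKV@6: {A,C} ∩ {A,T} = {A} (intersection, +0)
LP@6: {C} ∪ {T} = {C,T} (union, +1)
CFKLPV@6: {A} ∪ {C,T} = {A,C,T} (union, +1)
per-site changes: [3, 4, 2, 2, 3, 2, 4]; total = 20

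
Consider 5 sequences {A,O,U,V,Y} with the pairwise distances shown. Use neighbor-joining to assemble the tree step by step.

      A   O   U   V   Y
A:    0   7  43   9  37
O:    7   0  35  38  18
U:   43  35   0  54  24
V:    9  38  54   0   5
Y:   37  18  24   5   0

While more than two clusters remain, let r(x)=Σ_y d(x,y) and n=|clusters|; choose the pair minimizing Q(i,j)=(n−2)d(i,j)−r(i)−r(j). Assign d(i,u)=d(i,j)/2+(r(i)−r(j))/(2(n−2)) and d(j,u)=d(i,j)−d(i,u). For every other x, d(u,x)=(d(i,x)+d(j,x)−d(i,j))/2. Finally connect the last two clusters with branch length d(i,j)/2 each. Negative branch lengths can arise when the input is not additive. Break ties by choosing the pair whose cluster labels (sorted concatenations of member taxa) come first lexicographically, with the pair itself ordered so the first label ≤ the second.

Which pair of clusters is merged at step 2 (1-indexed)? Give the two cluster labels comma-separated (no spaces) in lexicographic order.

step 1: merge (A,V) at d=9, Q=-175; branch lengths A→17/6, V→37/6; new cluster AV
  updated: d(AV,O)=18, d(AV,U)=44, d(AV,Y)=33/2
step 2: merge (AV,O) at d=18, Q=-227/2; branch lengths AV→87/8, O→57/8; new cluster AOV
  updated: d(AOV,U)=61/2, d(AOV,Y)=33/4
step 3: merge (AOV,U) at d=61/2, Q=-251/4; branch lengths AOV→59/8, U→185/8; new cluster AOUV
  updated: d(AOUV,Y)=7/8
step 4: merge (AOUV,Y) at d=7/8; branch lengths AOUV→7/16, Y→7/16; new cluster AOUVY
final tree: ((((A:17/6,V:37/6):87/8,O:57/8):59/8,U:185/8):7/16,Y:7/16)
total length: 467/8

AV,O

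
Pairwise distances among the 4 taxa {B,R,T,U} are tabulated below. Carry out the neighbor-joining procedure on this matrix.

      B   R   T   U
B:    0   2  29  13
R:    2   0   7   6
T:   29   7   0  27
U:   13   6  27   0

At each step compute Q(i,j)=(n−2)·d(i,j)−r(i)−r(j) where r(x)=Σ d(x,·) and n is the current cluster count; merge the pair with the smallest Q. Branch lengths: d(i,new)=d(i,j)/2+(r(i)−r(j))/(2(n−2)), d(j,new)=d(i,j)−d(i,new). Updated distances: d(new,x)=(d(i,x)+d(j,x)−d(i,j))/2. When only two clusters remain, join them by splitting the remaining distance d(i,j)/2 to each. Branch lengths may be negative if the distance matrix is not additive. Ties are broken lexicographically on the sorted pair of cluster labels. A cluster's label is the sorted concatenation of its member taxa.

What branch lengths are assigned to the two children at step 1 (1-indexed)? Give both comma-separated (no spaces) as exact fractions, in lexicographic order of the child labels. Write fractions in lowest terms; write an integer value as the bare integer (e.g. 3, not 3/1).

6,7

iteration 1: select B,U (d=13, Q=-64); attach at lengths (6, 7); label the merged cluster BU
  updated: d(BU,R)=-5/2, d(BU,T)=43/2
iteration 2: select BU,R (d=-5/2, Q=-26); attach at lengths (6, -17/2); label the merged cluster BRU
  updated: d(BRU,T)=31/2
iteration 3: select BRU,T (d=31/2); attach at lengths (31/4, 31/4); label the merged cluster BRTU
final tree: (((B:6,U:7):6,R:-17/2):31/4,T:31/4)
total length: 26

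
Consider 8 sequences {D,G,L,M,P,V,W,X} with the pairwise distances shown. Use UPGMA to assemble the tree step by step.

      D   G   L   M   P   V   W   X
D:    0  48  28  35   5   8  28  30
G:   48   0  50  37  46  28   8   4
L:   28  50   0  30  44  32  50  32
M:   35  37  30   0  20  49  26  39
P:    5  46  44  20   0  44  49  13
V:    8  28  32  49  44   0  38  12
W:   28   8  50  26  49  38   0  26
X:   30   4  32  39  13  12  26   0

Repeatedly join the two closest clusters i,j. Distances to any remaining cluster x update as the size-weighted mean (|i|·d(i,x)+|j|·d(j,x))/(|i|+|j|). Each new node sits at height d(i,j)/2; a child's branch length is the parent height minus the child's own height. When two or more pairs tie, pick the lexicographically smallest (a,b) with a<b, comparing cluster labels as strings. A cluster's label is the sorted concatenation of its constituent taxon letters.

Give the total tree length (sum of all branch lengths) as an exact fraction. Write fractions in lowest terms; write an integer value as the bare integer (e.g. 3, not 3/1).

iteration 1: select G,X (d=4); attach at lengths (2, 2); label the merged cluster GX
  updated: d(D,GX)=39, d(GX,L)=41, d(GX,M)=38, d(GX,P)=59/2, d(GX,V)=20, d(GX,W)=17
iteration 2: select D,P (d=5); attach at lengths (5/2, 5/2); label the merged cluster DP
  updated: d(DP,GX)=137/4, d(DP,L)=36, d(DP,M)=55/2, d(DP,V)=26, d(DP,W)=77/2
iteration 3: select GX,W (d=17); attach at lengths (13/2, 17/2); label the merged cluster GWX
  updated: d(DP,GWX)=107/3, d(GWX,L)=44, d(GWX,M)=34, d(GWX,V)=26
iteration 4: select DP,V (d=26); attach at lengths (21/2, 13); label the merged cluster DPV
  updated: d(DPV,GWX)=292/9, d(DPV,L)=104/3, d(DPV,M)=104/3
iteration 5: select L,M (d=30); attach at lengths (15, 15); label the merged cluster LM
  updated: d(DPV,LM)=104/3, d(GWX,LM)=39
iteration 6: select DPV,GWX (d=292/9); attach at lengths (29/9, 139/18); label the merged cluster DGPVWX
  updated: d(DGPVWX,LM)=221/6
iteration 7: select DGPVWX,LM (d=221/6); attach at lengths (79/36, 41/12); label the merged cluster DGLMPVWX
final tree: ((((D:5/2,P:5/2):21/2,V:13):29/9,((G:2,X:2):13/2,W:17/2):139/18):79/36,(L:15,M:15):41/12)
total length: 1693/18

1693/18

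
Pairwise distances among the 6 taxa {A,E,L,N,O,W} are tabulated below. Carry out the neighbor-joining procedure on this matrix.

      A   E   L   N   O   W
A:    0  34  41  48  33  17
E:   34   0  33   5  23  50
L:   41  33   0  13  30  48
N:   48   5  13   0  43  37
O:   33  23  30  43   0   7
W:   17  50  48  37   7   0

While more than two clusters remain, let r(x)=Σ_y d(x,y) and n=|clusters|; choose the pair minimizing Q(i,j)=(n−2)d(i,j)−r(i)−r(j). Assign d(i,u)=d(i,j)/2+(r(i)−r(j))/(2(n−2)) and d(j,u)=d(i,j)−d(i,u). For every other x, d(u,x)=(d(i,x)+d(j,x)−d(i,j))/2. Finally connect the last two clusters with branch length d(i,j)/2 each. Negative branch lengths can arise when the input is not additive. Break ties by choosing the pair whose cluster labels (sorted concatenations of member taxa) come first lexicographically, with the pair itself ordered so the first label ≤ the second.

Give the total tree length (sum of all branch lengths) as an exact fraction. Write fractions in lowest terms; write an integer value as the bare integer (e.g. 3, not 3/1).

iteration 1: select E,N (d=5, Q=-271); attach at lengths (19/8, 21/8); label the merged cluster EN
  updated: d(A,EN)=77/2, d(EN,L)=41/2, d(EN,O)=61/2, d(EN,W)=41
iteration 2: select EN,L (d=41/2, Q=-417/2); attach at lengths (35/4, 47/4); label the merged cluster ELN
  updated: d(A,ELN)=59/2, d(ELN,O)=20, d(ELN,W)=137/4
iteration 3: select A,ELN (d=59/2, Q=-417/4); attach at lengths (219/16, 253/16); label the merged cluster AELN
  updated: d(AELN,O)=47/4, d(AELN,W)=87/8
iteration 4: select AELN,O (d=47/4, Q=-237/8); attach at lengths (125/16, 63/16); label the merged cluster AELNO
  updated: d(AELNO,W)=49/16
iteration 5: select AELNO,W (d=49/16); attach at lengths (49/32, 49/32); label the merged cluster AELNOW
final tree: (((A:219/16,((E:19/8,N:21/8):35/4,L:47/4):253/16):125/16,O:63/16):49/32,W:49/32)
total length: 1117/16

1117/16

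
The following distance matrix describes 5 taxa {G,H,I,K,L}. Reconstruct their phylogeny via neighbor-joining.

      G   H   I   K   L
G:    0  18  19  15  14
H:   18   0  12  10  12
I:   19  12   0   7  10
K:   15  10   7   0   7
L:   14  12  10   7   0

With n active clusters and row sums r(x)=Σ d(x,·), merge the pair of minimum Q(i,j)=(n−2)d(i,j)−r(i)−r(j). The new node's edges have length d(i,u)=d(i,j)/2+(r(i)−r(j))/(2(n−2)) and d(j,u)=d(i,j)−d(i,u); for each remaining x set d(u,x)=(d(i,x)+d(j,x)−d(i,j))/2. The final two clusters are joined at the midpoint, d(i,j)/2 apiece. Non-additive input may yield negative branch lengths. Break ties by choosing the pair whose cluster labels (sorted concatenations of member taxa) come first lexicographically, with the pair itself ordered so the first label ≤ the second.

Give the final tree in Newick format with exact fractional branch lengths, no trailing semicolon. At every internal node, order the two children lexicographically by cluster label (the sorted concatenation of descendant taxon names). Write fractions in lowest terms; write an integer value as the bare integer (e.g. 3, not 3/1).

iteration 1: select G,L (d=14, Q=-67); attach at lengths (65/6, 19/6); label the merged cluster GL
  updated: d(GL,H)=8, d(GL,I)=15/2, d(GL,K)=4
iteration 2: select GL,H (d=8, Q=-67/2); attach at lengths (11/8, 53/8); label the merged cluster GHL
  updated: d(GHL,I)=23/4, d(GHL,K)=3
iteration 3: select GHL,I (d=23/4, Q=-63/4); attach at lengths (7/8, 39/8); label the merged cluster GHIL
  updated: d(GHIL,K)=17/8
iteration 4: select GHIL,K (d=17/8); attach at lengths (17/16, 17/16); label the merged cluster GHIKL
final tree: ((((G:65/6,L:19/6):11/8,H:53/8):7/8,I:39/8):17/16,K:17/16)
total length: 239/8

((((G:65/6,L:19/6):11/8,H:53/8):7/8,I:39/8):17/16,K:17/16)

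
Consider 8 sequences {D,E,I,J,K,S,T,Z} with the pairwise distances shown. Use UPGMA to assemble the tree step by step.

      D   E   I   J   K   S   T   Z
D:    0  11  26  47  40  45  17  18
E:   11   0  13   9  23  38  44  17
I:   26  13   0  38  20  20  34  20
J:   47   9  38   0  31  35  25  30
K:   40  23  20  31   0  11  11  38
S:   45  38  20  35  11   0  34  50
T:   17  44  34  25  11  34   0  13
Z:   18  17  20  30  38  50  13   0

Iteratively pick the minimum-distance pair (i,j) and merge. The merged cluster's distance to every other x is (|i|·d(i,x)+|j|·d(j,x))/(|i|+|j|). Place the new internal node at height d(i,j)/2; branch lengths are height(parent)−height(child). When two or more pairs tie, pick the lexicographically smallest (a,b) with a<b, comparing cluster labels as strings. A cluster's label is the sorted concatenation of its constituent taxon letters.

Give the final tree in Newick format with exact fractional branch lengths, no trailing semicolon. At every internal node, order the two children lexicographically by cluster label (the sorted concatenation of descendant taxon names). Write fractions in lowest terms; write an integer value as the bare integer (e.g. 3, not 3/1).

(((D:35/4,(T:13/2,Z:13/2):9/4):23/4,(E:9/2,J:9/2):10):41/30,(I:10,(K:11/2,S:11/2):9/2):88/15)

step 1: merge (E,J) at d=9; branch lengths E→9/2, J→9/2; new cluster EJ
  updated: d(D,EJ)=29, d(EJ,I)=51/2, d(EJ,K)=27, d(EJ,S)=73/2, d(EJ,T)=69/2, d(EJ,Z)=47/2
step 2: merge (K,S) at d=11; branch lengths K→11/2, S→11/2; new cluster KS
  updated: d(D,KS)=85/2, d(EJ,KS)=127/4, d(I,KS)=20, d(KS,T)=45/2, d(KS,Z)=44
step 3: merge (T,Z) at d=13; branch lengths T→13/2, Z→13/2; new cluster TZ
  updated: d(D,TZ)=35/2, d(EJ,TZ)=29, d(I,TZ)=27, d(KS,TZ)=133/4
step 4: merge (D,TZ) at d=35/2; branch lengths D→35/4, TZ→9/4; new cluster DTZ
  updated: d(DTZ,EJ)=29, d(DTZ,I)=80/3, d(DTZ,KS)=109/3
step 5: merge (I,KS) at d=20; branch lengths I→10, KS→9/2; new cluster IKS
  updated: d(DTZ,IKS)=298/9, d(EJ,IKS)=89/3
step 6: merge (DTZ,EJ) at d=29; branch lengths DTZ→23/4, EJ→10; new cluster DEJTZ
  updated: d(DEJTZ,IKS)=476/15
step 7: merge (DEJTZ,IKS) at d=476/15; branch lengths DEJTZ→41/30, IKS→88/15; new cluster DEIJKSTZ
final tree: (((D:35/4,(T:13/2,Z:13/2):9/4):23/4,(E:9/2,J:9/2):10):41/30,(I:10,(K:11/2,S:11/2):9/2):88/15)
total length: 4889/60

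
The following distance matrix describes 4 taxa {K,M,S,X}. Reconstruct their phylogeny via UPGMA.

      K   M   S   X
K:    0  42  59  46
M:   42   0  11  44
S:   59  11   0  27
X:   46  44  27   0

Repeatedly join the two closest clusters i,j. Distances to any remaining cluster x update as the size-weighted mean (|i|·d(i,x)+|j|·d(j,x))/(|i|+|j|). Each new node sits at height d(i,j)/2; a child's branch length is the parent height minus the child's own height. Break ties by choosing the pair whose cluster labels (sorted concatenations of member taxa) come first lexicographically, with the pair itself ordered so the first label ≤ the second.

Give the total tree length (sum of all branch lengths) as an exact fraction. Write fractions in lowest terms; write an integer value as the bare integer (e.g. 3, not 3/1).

289/4

1. join M+S (d=11) ⇒ MS; edges |M|=11/2, |S|=11/2
  updated: d(K,MS)=101/2, d(MS,X)=71/2
2. join MS+X (d=71/2) ⇒ MSX; edges |MS|=49/4, |X|=71/4
  updated: d(K,MSX)=49
3. join K+MSX (d=49) ⇒ KMSX; edges |K|=49/2, |MSX|=27/4
final tree: (K:49/2,((M:11/2,S:11/2):49/4,X:71/4):27/4)
total length: 289/4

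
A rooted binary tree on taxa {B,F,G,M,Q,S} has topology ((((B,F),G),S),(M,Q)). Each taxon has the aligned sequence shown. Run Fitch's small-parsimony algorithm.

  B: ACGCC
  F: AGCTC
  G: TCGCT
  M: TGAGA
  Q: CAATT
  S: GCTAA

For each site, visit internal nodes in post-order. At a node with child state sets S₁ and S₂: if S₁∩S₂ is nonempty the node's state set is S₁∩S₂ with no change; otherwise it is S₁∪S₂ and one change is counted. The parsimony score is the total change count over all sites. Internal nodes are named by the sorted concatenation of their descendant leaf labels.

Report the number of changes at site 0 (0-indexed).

BF@0: {A} ∩ {A} = {A} (intersection, +0)
BFG@0: {A} ∪ {T} = {A,T} (union, +1)
BFGS@0: {A,T} ∪ {G} = {A,G,T} (union, +1)
MQ@0: {T} ∪ {C} = {C,T} (union, +1)
BFGMQS@0: {A,G,T} ∩ {C,T} = {T} (intersection, +0)
BF@1: {C} ∪ {G} = {C,G} (union, +1)
BFG@1: {C,G} ∩ {C} = {C} (intersection, +0)
BFGS@1: {C} ∩ {C} = {C} (intersection, +0)
MQ@1: {G} ∪ {A} = {A,G} (union, +1)
BFGMQS@1: {C} ∪ {A,G} = {A,C,G} (union, +1)
BF@2: {G} ∪ {C} = {C,G} (union, +1)
BFG@2: {C,G} ∩ {G} = {G} (intersection, +0)
BFGS@2: {G} ∪ {T} = {G,T} (union, +1)
MQ@2: {A} ∩ {A} = {A} (intersection, +0)
BFGMQS@2: {G,T} ∪ {A} = {A,G,T} (union, +1)
BF@3: {C} ∪ {T} = {C,T} (union, +1)
BFG@3: {C,T} ∩ {C} = {C} (intersection, +0)
BFGS@3: {C} ∪ {A} = {A,C} (union, +1)
MQ@3: {G} ∪ {T} = {G,T} (union, +1)
BFGMQS@3: {A,C} ∪ {G,T} = {A,C,G,T} (union, +1)
BF@4: {C} ∩ {C} = {C} (intersection, +0)
BFG@4: {C} ∪ {T} = {C,T} (union, +1)
BFGS@4: {C,T} ∪ {A} = {A,C,T} (union, +1)
MQ@4: {A} ∪ {T} = {A,T} (union, +1)
BFGMQS@4: {A,C,T} ∩ {A,T} = {A,T} (intersection, +0)
per-site changes: [3, 3, 3, 4, 3]; total = 16

3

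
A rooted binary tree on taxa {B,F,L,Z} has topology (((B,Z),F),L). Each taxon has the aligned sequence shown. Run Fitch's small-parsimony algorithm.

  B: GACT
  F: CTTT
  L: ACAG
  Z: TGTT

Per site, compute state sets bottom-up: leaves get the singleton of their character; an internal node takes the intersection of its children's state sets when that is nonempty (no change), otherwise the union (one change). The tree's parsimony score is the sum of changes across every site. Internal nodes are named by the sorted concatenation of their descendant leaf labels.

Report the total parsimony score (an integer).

9

site 0, node BZ: B={G} ∪ Z={T} → {G,T} (+1)
site 0, node BFZ: BZ={G,T} ∪ F={C} → {C,G,T} (+1)
site 0, node BFLZ: BFZ={C,G,T} ∪ L={A} → {A,C,G,T} (+1)
site 1, node BZ: B={A} ∪ Z={G} → {A,G} (+1)
site 1, node BFZ: BZ={A,G} ∪ F={T} → {A,G,T} (+1)
site 1, node BFLZ: BFZ={A,G,T} ∪ L={C} → {A,C,G,T} (+1)
site 2, node BZ: B={C} ∪ Z={T} → {C,T} (+1)
site 2, node BFZ: BZ={C,T} ∩ F={T} → {T} (+0)
site 2, node BFLZ: BFZ={T} ∪ L={A} → {A,T} (+1)
site 3, node BZ: B={T} ∩ Z={T} → {T} (+0)
site 3, node BFZ: BZ={T} ∩ F={T} → {T} (+0)
site 3, node BFLZ: BFZ={T} ∪ L={G} → {G,T} (+1)
per-site changes: [3, 3, 2, 1]; total = 9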